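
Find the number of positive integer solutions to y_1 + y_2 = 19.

Substitute y'_i = y_i - 1 (so y'_i >= 0). Then sum y'_i = 19 - 2 = 17.
Stars and bars: C(17+2-1, 2-1) = C(18,1).

Final answer: C(18,1) = 18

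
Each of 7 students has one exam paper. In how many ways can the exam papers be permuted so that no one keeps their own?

Derangements satisfy D(n) = (n-1)(D(n-1) + D(n-2)), starting from D(0)=1, D(1)=0.
D(2) = 1 x (0 + 1) = 1
D(3) = 2 x (1 + 0) = 2
D(4) = 3 x (2 + 1) = 9
D(5) = 4 x (9 + 2) = 44
D(6) = 5 x (44 + 9) = 265
D(7) = 6 x (D(6) + D(5)) = 6 x (265 + 44)

Final answer: D(7) = 1854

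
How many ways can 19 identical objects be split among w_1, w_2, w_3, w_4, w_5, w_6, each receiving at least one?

Substitute w'_i = w_i - 1 (so w'_i >= 0). Then sum w'_i = 19 - 6 = 13.
Stars and bars: C(13+6-1, 6-1) = C(18,5).

Final answer: C(18,5) = 8568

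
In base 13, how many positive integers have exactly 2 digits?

In base 13, the leading digit has 12 choices (1..12); each of the remaining 1 digits has 13 choices.
Total: 12 x 13^1.

Final answer: 156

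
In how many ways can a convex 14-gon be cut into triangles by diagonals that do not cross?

The structures are counted by the Catalan number C_n. Here n = 14 - 2 = 12.
C_n = C(2n,n) - C(2n,n+1), so C_{12} = C(24,12) - C(24,13) = 2704156 - 2496144.

Final answer: C_{12} = 208012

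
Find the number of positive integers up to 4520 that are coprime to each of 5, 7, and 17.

|div by 5|=904, |div by 7|=645, |div by 17|=265.
|div by 5&7|=129, |div by 5&17|=53, |div by 7&17|=37, |div by all|=7.
By inclusion-exclusion, divisible by at least one: 904+645+265-129-53-37+7 = 1602.
Not divisible by any: 4520 - 1602.

Final answer: 2918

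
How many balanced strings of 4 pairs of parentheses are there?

This is counted by the nth Catalan number C_n. Here n = 4 (pairs).
C_n = C(2n,n)/(n+1), so C_{4} = C(8,4)/5 = 70/5.

Final answer: C_{4} = 14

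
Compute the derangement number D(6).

Use the recurrence D(n) = (n-1)(D(n-1) + D(n-2)) with D(0)=1, D(1)=0.
D(2) = 1 x (0 + 1) = 1
D(3) = 2 x (1 + 0) = 2
D(4) = 3 x (2 + 1) = 9
D(5) = 4 x (9 + 2) = 44
D(6) = 5 x (D(5) + D(4)) = 5 x (44 + 9)

Final answer: D(6) = 265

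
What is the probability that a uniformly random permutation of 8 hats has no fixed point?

Derangements satisfy D(n) = (n-1)(D(n-1) + D(n-2)), starting from D(0)=1, D(1)=0.
Building up: D(2)=1, D(3)=2, D(4)=9, D(5)=44, D(6)=265, D(7)=1854, D(8)=14833.
Total arrangements: 8! = 40320.
Probability = D(8)/8! = 2119/5760.

Final answer: D(8)/8! = 14833/40320 = 0.367882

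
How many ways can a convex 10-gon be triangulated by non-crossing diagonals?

This is counted by the nth Catalan number C_n. Here n = 10 - 2 = 8.
C_n = C(2n,n)/(n+1), so C_{8} = C(16,8)/9 = 12870/9.

Final answer: C_{8} = 1430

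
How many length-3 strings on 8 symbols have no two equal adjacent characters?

Let g(n) count such strings. g(1) = 8, and each valid string of length n-1 extends in 7 ways (any symbol but the last), so g(n) = 7 g(n-1).
Total: g(3) = 8 x 7^2.

Final answer: 8 x 7^{2} = 392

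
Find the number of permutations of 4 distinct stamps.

The number of ways to arrange 4 distinct objects is 4!.

Final answer: 4! = 24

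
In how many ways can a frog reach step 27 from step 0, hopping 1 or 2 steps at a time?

Condition on the final move: it is a 1-step (f(n-1) ways to get there) or a 2-step (f(n-2) ways), so f(n) = f(n-1) + f(n-2), with f(1)=1, f(2)=2.
Iterating the recurrence: f(1)=1, f(2)=2, f(3)=3, f(4)=5, f(5)=8, f(6)=13, f(7)=21, f(8)=34, f(9)=55, f(10)=89, f(11)=144, f(12)=233, f(13)=377, f(14)=610, f(15)=987, f(16)=1597, f(17)=2584, f(18)=4181, f(19)=6765, f(20)=10946, f(21)=17711, f(22)=28657, f(23)=46368, f(24)=75025, f(25)=121393, f(26)=196418, f(27)=317811.

Final answer: 317811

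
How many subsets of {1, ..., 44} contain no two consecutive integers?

Condition on whether n belongs to the subset: if not, any valid subset of {1, ..., n-1} works (a(n-1)); if so, n-1 is excluded and the rest is a valid subset of {1, ..., n-2} (a(n-2)). Hence a(n) = a(n-1) + a(n-2), a(1)=2, a(2)=3.
Building up term by term: a(1)=2, a(2)=3, a(3)=5, a(4)=8, a(5)=13, a(6)=21, a(7)=34, a(8)=55, a(9)=89, a(10)=144, a(11)=233, a(12)=377, a(13)=610, a(14)=987, a(15)=1597, a(16)=2584, a(17)=4181, a(18)=6765, a(19)=10946, a(20)=17711, a(21)=28657, a(22)=46368, a(23)=75025, a(24)=121393, a(25)=196418, a(26)=317811, a(27)=514229, a(28)=832040, a(29)=1346269, a(30)=2178309, a(31)=3524578, a(32)=5702887, a(33)=9227465, a(34)=14930352, a(35)=24157817, a(36)=39088169, a(37)=63245986, a(38)=102334155, a(39)=165580141, a(40)=267914296, a(41)=433494437, a(42)=701408733, a(43)=1134903170, a(44)=1836311903.

Final answer: 1836311903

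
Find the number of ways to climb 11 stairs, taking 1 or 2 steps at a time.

Condition on the final move: it is a 1-step (f(n-1) ways to get there) or a 2-step (f(n-2) ways), so f(n) = f(n-1) + f(n-2), with f(1)=1, f(2)=2.
Building up term by term: f(1)=1, f(2)=2, f(3)=3, f(4)=5, f(5)=8, f(6)=13, f(7)=21, f(8)=34, f(9)=55, f(10)=89, f(11)=144.

Final answer: 144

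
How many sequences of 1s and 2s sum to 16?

Let f(n) count the ways. The last step is size 1 or 2, so f(n) = f(n-1) + f(n-2) with f(1)=1, f(2)=2.
Building up term by term: f(1)=1, f(2)=2, f(3)=3, f(4)=5, f(5)=8, f(6)=13, f(7)=21, f(8)=34, f(9)=55, f(10)=89, f(11)=144, f(12)=233, f(13)=377, f(14)=610, f(15)=987, f(16)=1597.

Final answer: 1597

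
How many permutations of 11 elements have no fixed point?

Derangements satisfy D(n) = (n-1)(D(n-1) + D(n-2)), starting from D(0)=1, D(1)=0.
D(2) = 1 x (0 + 1) = 1
D(3) = 2 x (1 + 0) = 2
D(4) = 3 x (2 + 1) = 9
D(5) = 4 x (9 + 2) = 44
D(6) = 5 x (44 + 9) = 265
D(7) = 6 x (265 + 44) = 1854
D(8) = 7 x (1854 + 265) = 14833
D(9) = 8 x (14833 + 1854) = 133496
D(10) = 9 x (133496 + 14833) = 1334961
D(11) = 10 x (D(10) + D(9)) = 10 x (1334961 + 133496)

Final answer: D(11) = 14684570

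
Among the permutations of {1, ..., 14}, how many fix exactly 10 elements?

Choose which 10 elements are fixed: C(14,10) = 1001.
Derange the remaining 4 using D(j) = (j-1)(D(j-1) + D(j-2)), D(0)=1, D(1)=0: D(2)=1, D(3)=2, D(4)=9.
Total: 1001 x 9.

Final answer: C(14,10) D(4) = 9009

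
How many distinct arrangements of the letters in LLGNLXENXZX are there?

Letters (E:1, G:1, L:3, N:2, X:3, Z:1). Total letters: 11.
Permutations = 11!/(3! x 3! x 2!).

Final answer: 554400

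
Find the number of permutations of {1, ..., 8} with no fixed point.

Derangements satisfy D(n) = (n-1)(D(n-1) + D(n-2)), starting from D(0)=1, D(1)=0.
D(2) = 1 x (0 + 1) = 1
D(3) = 2 x (1 + 0) = 2
D(4) = 3 x (2 + 1) = 9
D(5) = 4 x (9 + 2) = 44
D(6) = 5 x (44 + 9) = 265
D(7) = 6 x (265 + 44) = 1854
D(8) = 7 x (D(7) + D(6)) = 7 x (1854 + 265)

Final answer: D(8) = 14833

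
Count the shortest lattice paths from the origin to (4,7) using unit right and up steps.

Each path has 4 right steps and 7 up steps in some order (11 steps total).
Choose which 7 of the 11 steps are up: C(11,7).

Final answer: C(11,7) = 330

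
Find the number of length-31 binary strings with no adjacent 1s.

A valid string ends in 0 (append to any length-(n-1) valid string) or in 01 (append to any length-(n-2) valid string), so a(n) = a(n-1) + a(n-2) with a(1)=2, a(2)=3.
Building up term by term: a(1)=2, a(2)=3, a(3)=5, a(4)=8, a(5)=13, a(6)=21, a(7)=34, a(8)=55, a(9)=89, a(10)=144, a(11)=233, a(12)=377, a(13)=610, a(14)=987, a(15)=1597, a(16)=2584, a(17)=4181, a(18)=6765, a(19)=10946, a(20)=17711, a(21)=28657, a(22)=46368, a(23)=75025, a(24)=121393, a(25)=196418, a(26)=317811, a(27)=514229, a(28)=832040, a(29)=1346269, a(30)=2178309, a(31)=3524578.

Final answer: 3524578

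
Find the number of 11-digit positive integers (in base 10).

These are the integers in [10^10, 10^11), so the count is 10^11 - 10^10 = 9 x 10^10.

Final answer: 90000000000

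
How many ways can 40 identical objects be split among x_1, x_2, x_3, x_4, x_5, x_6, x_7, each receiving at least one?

Substitute x'_i = x_i - 1 (so x'_i >= 0). Then sum x'_i = 40 - 7 = 33.
Stars and bars: C(33+7-1, 7-1) = C(39,6).

Final answer: C(39,6) = 3262623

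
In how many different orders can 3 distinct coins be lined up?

The number of ways to arrange 3 distinct objects is 3!.

Final answer: 3! = 6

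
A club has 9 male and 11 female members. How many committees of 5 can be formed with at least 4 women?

Sum over valid woman counts:
C(11,4)C(9,1) = 2970
C(11,5)C(9,0) = 462
Total: 2970 + 462.

Final answer: 3432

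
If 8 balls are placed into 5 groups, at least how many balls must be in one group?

By the pigeonhole principle: ceiling(8/5).

Final answer: 2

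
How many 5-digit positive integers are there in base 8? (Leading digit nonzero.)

These are the integers in [8^4, 8^5), so the count is 8^5 - 8^4 = 7 x 8^4.

Final answer: 28672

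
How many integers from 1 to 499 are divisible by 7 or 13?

Multiples of 7: 71. Multiples of 13: 38. Of both (lcm=91): 5.
By inclusion-exclusion: 71 + 38 - 5.

Final answer: 104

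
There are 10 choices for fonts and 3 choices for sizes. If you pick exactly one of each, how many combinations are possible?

By the multiplication principle: 10 x 3.

Final answer: 30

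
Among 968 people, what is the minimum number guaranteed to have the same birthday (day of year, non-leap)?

There are 365 possible values for birthday (day of year, non-leap). With 968 people and 365 categories, by pigeonhole: ceiling(968/365).

Final answer: 3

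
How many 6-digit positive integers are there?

The leading digit cannot be 0 (9 options); the other 5 digits can be anything (10 options each).
Total: 9 x 10^5.

Final answer: 900000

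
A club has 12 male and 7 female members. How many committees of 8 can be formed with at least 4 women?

Sum over valid woman counts:
C(7,4)C(12,4) = 17325
C(7,5)C(12,3) = 4620
C(7,6)C(12,2) = 462
C(7,7)C(12,1) = 12
Total: 17325 + 4620 + 462 + 12.

Final answer: 22419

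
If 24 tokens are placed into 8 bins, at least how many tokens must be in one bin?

By the pigeonhole principle: ceiling(24/8).

Final answer: 3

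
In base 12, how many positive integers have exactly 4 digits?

Leading digit: 11 options (nonzero). Other 3 digit(s): 12 options each.
Total: 11 x 12^3.

Final answer: 19008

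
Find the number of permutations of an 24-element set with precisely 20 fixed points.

Choose which 20 elements are fixed: C(24,20) = 10626.
Derange the remaining 4 using D(j) = (j-1)(D(j-1) + D(j-2)), D(0)=1, D(1)=0: D(2)=1, D(3)=2, D(4)=9.
Total: 10626 x 9.

Final answer: C(24,20) D(4) = 95634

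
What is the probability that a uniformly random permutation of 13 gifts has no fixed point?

Derangements satisfy D(n) = (n-1)(D(n-1) + D(n-2)), starting from D(0)=1, D(1)=0.
Building up: D(2)=1, D(3)=2, D(4)=9, D(5)=44, D(6)=265, D(7)=1854, D(8)=14833, D(9)=133496, D(10)=1334961, D(11)=14684570, D(12)=176214841, D(13)=2290792932.
Total arrangements: 13! = 6227020800.
Probability = D(13)/13! = 63633137/172972800.

Final answer: D(13)/13! = 2290792932/6227020800 = 0.367879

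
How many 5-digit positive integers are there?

These are the integers in [10^4, 10^5), so the count is 10^5 - 10^4 = 9 x 10^4.

Final answer: 90000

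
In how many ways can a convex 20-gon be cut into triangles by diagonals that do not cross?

The structures are counted by the Catalan number C_n. Here n = 20 - 2 = 18.
C_n = C(2n,n) - C(2n,n+1), so C_{18} = C(36,18) - C(36,19) = 9075135300 - 8597496600.

Final answer: C_{18} = 477638700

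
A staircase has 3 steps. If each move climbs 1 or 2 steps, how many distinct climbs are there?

Let f(n) be the number of climbs. Removing the last move (1 or 2 steps) gives f(n) = f(n-1) + f(n-2); base cases f(1)=1, f(2)=2.
Iterating the recurrence: f(1)=1, f(2)=2, f(3)=3.

Final answer: 3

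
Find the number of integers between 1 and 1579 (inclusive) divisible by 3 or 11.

Multiples of 3: 526. Multiples of 11: 143. Of both (lcm=33): 47.
By inclusion-exclusion: 526 + 143 - 47.

Final answer: 622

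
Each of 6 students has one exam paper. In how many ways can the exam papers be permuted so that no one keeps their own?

Derangements satisfy D(n) = (n-1)(D(n-1) + D(n-2)), starting from D(0)=1, D(1)=0.
D(2) = 1 x (0 + 1) = 1
D(3) = 2 x (1 + 0) = 2
D(4) = 3 x (2 + 1) = 9
D(5) = 4 x (9 + 2) = 44
D(6) = 5 x (D(5) + D(4)) = 5 x (44 + 9)

Final answer: D(6) = 265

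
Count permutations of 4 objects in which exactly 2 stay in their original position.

Choose which 2 elements are fixed: C(4,2) = 6.
Derange the remaining 2 using D(j) = (j-1)(D(j-1) + D(j-2)), D(0)=1, D(1)=0: D(2)=1.
Total: 6 x 1.

Final answer: C(4,2) D(2) = 6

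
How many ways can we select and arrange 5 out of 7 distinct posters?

P(7,5) = 7!/(7-5)! = 7!/2!.

Final answer: P(7,5) = 2520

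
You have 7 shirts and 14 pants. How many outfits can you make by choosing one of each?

By the multiplication principle: 7 x 14.

Final answer: 98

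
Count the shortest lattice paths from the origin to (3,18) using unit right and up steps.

Each path has 3 right steps and 18 up steps in some order (21 steps total).
Choose which 18 of the 21 steps are up: C(21,18).

Final answer: C(21,18) = 1330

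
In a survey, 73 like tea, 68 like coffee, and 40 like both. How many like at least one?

|A union B| = |A| + |B| - |A intersect B| = 73 + 68 - 40.

Final answer: 101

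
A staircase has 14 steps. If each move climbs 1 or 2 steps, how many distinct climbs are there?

Condition on the final move: it is a 1-step (f(n-1) ways to get there) or a 2-step (f(n-2) ways), so f(n) = f(n-1) + f(n-2), with f(1)=1, f(2)=2.
Building up term by term: f(1)=1, f(2)=2, f(3)=3, f(4)=5, f(5)=8, f(6)=13, f(7)=21, f(8)=34, f(9)=55, f(10)=89, f(11)=144, f(12)=233, f(13)=377, f(14)=610.

Final answer: 610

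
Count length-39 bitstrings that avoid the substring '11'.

Let a(n) count valid strings. If the last bit is 0 the prefix is any valid string of length n-1; if it is 1 the string must end in 01 with a valid prefix of length n-2. So a(n) = a(n-1) + a(n-2), a(1)=2, a(2)=3.
Iterating the recurrence: a(1)=2, a(2)=3, a(3)=5, a(4)=8, a(5)=13, a(6)=21, a(7)=34, a(8)=55, a(9)=89, a(10)=144, a(11)=233, a(12)=377, a(13)=610, a(14)=987, a(15)=1597, a(16)=2584, a(17)=4181, a(18)=6765, a(19)=10946, a(20)=17711, a(21)=28657, a(22)=46368, a(23)=75025, a(24)=121393, a(25)=196418, a(26)=317811, a(27)=514229, a(28)=832040, a(29)=1346269, a(30)=2178309, a(31)=3524578, a(32)=5702887, a(33)=9227465, a(34)=14930352, a(35)=24157817, a(36)=39088169, a(37)=63245986, a(38)=102334155, a(39)=165580141.

Final answer: 165580141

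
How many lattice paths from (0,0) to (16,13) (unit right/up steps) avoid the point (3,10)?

Total paths to (16,13): C(29,13) = 67863915.
Paths through (3,10): C(13,10) x C(16,3) = 160160.
Avoiding (3,10): 67863915 - 160160.

Final answer: 67703755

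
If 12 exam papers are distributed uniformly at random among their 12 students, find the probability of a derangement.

Derangements satisfy D(n) = (n-1)(D(n-1) + D(n-2)), starting from D(0)=1, D(1)=0.
Building up: D(2)=1, D(3)=2, D(4)=9, D(5)=44, D(6)=265, D(7)=1854, D(8)=14833, D(9)=133496, D(10)=1334961, D(11)=14684570, D(12)=176214841.
Total arrangements: 12! = 479001600.
Probability = D(12)/12! = 16019531/43545600.

Final answer: D(12)/12! = 176214841/479001600 = 0.367879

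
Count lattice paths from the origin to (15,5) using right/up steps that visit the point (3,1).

Paths (0,0)->(3,1): C(4,1) = 4.
Paths (3,1)->(15,5): C(16,4) = 1820.
By multiplication principle: 4 x 1820.

Final answer: 7280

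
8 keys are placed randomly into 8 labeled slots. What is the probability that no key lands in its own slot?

D(n) = (n-1)(D(n-1) + D(n-2)), D(0)=1, D(1)=0.
Building up: D(2)=1, D(3)=2, D(4)=9, D(5)=44, D(6)=265, D(7)=1854, D(8)=14833.
Total arrangements: 8! = 40320.
Probability = D(8)/8! = 2119/5760.

Final answer: D(8)/8! = 14833/40320 = 0.367882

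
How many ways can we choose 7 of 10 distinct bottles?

C(10,7) = 10!/(7! x (10-7)!).

Final answer: C(10,7) = 120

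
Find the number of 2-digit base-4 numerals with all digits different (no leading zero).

The leading digit has 3 choices (anything but zero); the next has 3 (anything but the first), then 2, and so on, one fewer each time.
Total: 3 x 3.

Final answer: 9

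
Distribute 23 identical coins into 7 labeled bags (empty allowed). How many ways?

Stars and bars: C(n+k-1, k-1) = C(29,6).

Final answer: C(29,6) = 475020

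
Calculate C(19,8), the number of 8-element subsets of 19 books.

C(19,8) = 19!/(8! x 11!).

Final answer: \binom{19}{8} = 75582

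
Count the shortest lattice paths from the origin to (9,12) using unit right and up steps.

Each path has 9 right steps and 12 up steps in some order (21 steps total).
Choose which 12 of the 21 steps are up: C(21,12).

Final answer: C(21,12) = 293930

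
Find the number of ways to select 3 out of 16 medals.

C(16,3) = 16!/(3! x (16-3)!).

Final answer: C(16,3) = 560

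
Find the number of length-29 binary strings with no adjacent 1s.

A valid string ends in 0 (append to any length-(n-1) valid string) or in 01 (append to any length-(n-2) valid string), so a(n) = a(n-1) + a(n-2) with a(1)=2, a(2)=3.
Computing successive values: a(1)=2, a(2)=3, a(3)=5, a(4)=8, a(5)=13, a(6)=21, a(7)=34, a(8)=55, a(9)=89, a(10)=144, a(11)=233, a(12)=377, a(13)=610, a(14)=987, a(15)=1597, a(16)=2584, a(17)=4181, a(18)=6765, a(19)=10946, a(20)=17711, a(21)=28657, a(22)=46368, a(23)=75025, a(24)=121393, a(25)=196418, a(26)=317811, a(27)=514229, a(28)=832040, a(29)=1346269.

Final answer: 1346269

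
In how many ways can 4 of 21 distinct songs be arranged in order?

P(21,4) = 21!/(21-4)! = 21!/17!.

Final answer: P(21,4) = 143640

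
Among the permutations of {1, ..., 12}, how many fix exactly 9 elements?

Choose which 9 elements are fixed: C(12,9) = 220.
Derange the remaining 3 using D(j) = (j-1)(D(j-1) + D(j-2)), D(0)=1, D(1)=0: D(2)=1, D(3)=2.
Total: 220 x 2.

Final answer: C(12,9) D(3) = 440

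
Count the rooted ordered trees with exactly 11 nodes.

This is counted by the nth Catalan number C_n. Here n = 11 - 1 = 10.
C_n = C(2n,n)/(n+1), so C_{10} = C(20,10)/11 = 184756/11.

Final answer: C_{10} = 16796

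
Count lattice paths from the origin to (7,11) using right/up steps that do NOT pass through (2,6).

Total paths to (7,11): C(18,11) = 31824.
Paths through (2,6): C(8,6) x C(10,5) = 7056.
Avoiding (2,6): 31824 - 7056.

Final answer: 24768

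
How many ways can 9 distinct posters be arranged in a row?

The number of ways to arrange 9 distinct objects is 9!.

Final answer: 9! = 362880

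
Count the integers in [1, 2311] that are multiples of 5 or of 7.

Multiples of 5: 462. Multiples of 7: 330. Of both (lcm=35): 66.
By inclusion-exclusion: 462 + 330 - 66.

Final answer: 726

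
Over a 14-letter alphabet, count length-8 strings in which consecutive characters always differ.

First character: 14 choices. Each subsequent: 13 choices (must differ from the previous one).
Total: 14 x 13^7.

Final answer: 14 x 13^{7} = 878479238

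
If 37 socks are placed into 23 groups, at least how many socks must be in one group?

By the pigeonhole principle: ceiling(37/23).

Final answer: 2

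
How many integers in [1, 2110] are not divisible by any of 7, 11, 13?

|div by 7|=301, |div by 11|=191, |div by 13|=162.
|div by 7&11|=27, |div by 7&13|=23, |div by 11&13|=14, |div by all|=2.
By inclusion-exclusion, divisible by at least one: 301+191+162-27-23-14+2 = 592.
Not divisible by any: 2110 - 592.

Final answer: 1518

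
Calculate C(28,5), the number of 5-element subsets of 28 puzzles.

C(28,5) = 28!/(5! x 23!).

Final answer: \binom{28}{5} = 98280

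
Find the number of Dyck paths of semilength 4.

Total monotonic paths to (4,4): C(8,4) = 70.
Reflecting each bad path at its first crossing gives a bijection with paths to (3,5): C(8,5) = 56.
Valid Dyck paths: 70 - 56.
(Equivalently, C_{4} = C(8,4)/5 = 70/5.)

Final answer: C_{4} = 14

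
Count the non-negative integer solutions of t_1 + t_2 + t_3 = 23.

Stars and bars with 23 stars and 2 bars:
C(23+3-1, 3-1) = C(25,2).

Final answer: C(25,2) = 300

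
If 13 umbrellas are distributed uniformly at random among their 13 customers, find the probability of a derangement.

Use the recurrence D(n) = (n-1)(D(n-1) + D(n-2)) with D(0)=1, D(1)=0.
Building up: D(2)=1, D(3)=2, D(4)=9, D(5)=44, D(6)=265, D(7)=1854, D(8)=14833, D(9)=133496, D(10)=1334961, D(11)=14684570, D(12)=176214841, D(13)=2290792932.
Total arrangements: 13! = 6227020800.
Probability = D(13)/13! = 63633137/172972800.

Final answer: D(13)/13! = 2290792932/6227020800 = 0.367879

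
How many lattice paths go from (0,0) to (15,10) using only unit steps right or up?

Each path has 15 right steps and 10 up steps in some order (25 steps total).
Choose which 10 of the 25 steps are up: C(25,10).

Final answer: C(25,10) = 3268760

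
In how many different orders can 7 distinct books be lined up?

The number of ways to arrange 7 distinct objects is 7!.

Final answer: 7! = 5040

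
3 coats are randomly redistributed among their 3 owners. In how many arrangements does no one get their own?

D(n) = (n-1)(D(n-1) + D(n-2)), D(0)=1, D(1)=0.
D(2) = 1 x (0 + 1) = 1
D(3) = 2 x (D(2) + D(1)) = 2 x (1 + 0)

Final answer: D(3) = 2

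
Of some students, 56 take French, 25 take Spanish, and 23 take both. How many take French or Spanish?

|A union B| = |A| + |B| - |A intersect B| = 56 + 25 - 23.

Final answer: 58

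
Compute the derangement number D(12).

Use the recurrence D(n) = (n-1)(D(n-1) + D(n-2)) with D(0)=1, D(1)=0.
Building up: D(2)=1, D(3)=2, D(4)=9, D(5)=44, D(6)=265, D(7)=1854, D(8)=14833, D(9)=133496, D(10)=1334961, D(11)=14684570.
D(12) = 11 x (D(11) + D(10)) = 11 x (14684570 + 1334961).

Final answer: D(12) = 176214841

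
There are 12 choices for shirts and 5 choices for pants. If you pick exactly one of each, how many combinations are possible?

By the multiplication principle: 12 x 5.

Final answer: 60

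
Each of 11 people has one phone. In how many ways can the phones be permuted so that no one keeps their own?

Derangements satisfy D(n) = (n-1)(D(n-1) + D(n-2)), starting from D(0)=1, D(1)=0.
D(2) = 1 x (0 + 1) = 1
D(3) = 2 x (1 + 0) = 2
D(4) = 3 x (2 + 1) = 9
D(5) = 4 x (9 + 2) = 44
D(6) = 5 x (44 + 9) = 265
D(7) = 6 x (265 + 44) = 1854
D(8) = 7 x (1854 + 265) = 14833
D(9) = 8 x (14833 + 1854) = 133496
D(10) = 9 x (133496 + 14833) = 1334961
D(11) = 10 x (D(10) + D(9)) = 10 x (1334961 + 133496)

Final answer: D(11) = 14684570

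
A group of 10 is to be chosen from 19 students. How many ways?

C(19,10) = 19!/(10! x 9!).

Final answer: \binom{19}{10} = 92378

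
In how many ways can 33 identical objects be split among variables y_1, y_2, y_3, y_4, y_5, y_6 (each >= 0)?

Stars and bars with 33 stars and 5 bars:
C(33+6-1, 6-1) = C(38,5).

Final answer: C(38,5) = 501942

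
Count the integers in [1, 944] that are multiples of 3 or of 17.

Multiples of 3: 314. Multiples of 17: 55. Of both (lcm=51): 18.
By inclusion-exclusion: 314 + 55 - 18.

Final answer: 351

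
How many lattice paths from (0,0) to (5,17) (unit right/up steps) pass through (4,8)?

Paths (0,0)->(4,8): C(12,8) = 495.
Paths (4,8)->(5,17): C(10,9) = 10.
By multiplication principle: 495 x 10.

Final answer: 4950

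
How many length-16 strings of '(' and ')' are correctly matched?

The structures are counted by the Catalan number C_n. Here n = 8 (pairs).
C_n = (2n)!/(n!(n+1)!), so C_{8} = 16!/(8! x 9!) = C(16,8)/9 = 12870/9.

Final answer: C_{8} = 1430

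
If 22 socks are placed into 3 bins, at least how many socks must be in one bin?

By the pigeonhole principle: ceiling(22/3).

Final answer: 8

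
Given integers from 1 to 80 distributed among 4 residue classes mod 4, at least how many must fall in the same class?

By pigeonhole with 80 objects and 4 categories: ceiling(80/4).

Final answer: 20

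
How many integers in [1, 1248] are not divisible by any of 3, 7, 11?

|div by 3|=416, |div by 7|=178, |div by 11|=113.
|div by 3&7|=59, |div by 3&11|=37, |div by 7&11|=16, |div by all|=5.
By inclusion-exclusion, divisible by at least one: 416+178+113-59-37-16+5 = 600.
Not divisible by any: 1248 - 600.

Final answer: 648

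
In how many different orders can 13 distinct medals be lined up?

The number of ways to arrange 13 distinct objects is 13!.

Final answer: 13! = 6227020800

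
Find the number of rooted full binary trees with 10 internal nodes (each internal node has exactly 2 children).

The structures are counted by the Catalan number C_n. Here n = 10.
C_n = (2n)!/(n!(n+1)!), so C_{10} = 20!/(10! x 11!) = C(20,10)/11 = 184756/11.

Final answer: C_{10} = 16796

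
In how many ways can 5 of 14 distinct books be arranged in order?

P(14,5) = 14!/(14-5)! = 14!/9!.

Final answer: P(14,5) = 240240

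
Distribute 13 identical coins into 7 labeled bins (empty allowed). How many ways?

Stars and bars: C(n+k-1, k-1) = C(19,6).

Final answer: C(19,6) = 27132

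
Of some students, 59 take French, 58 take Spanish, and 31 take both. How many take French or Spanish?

|A union B| = |A| + |B| - |A intersect B| = 59 + 58 - 31.

Final answer: 86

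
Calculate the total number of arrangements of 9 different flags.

The number of ways to arrange 9 distinct objects is 9!.

Final answer: 9! = 362880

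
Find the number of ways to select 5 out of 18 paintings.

C(18,5) = 18!/(5! x (18-5)!).

Final answer: C(18,5) = 8568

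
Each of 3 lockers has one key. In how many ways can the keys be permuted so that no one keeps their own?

Use the recurrence D(n) = (n-1)(D(n-1) + D(n-2)) with D(0)=1, D(1)=0.
D(2) = 1 x (0 + 1) = 1
D(3) = 2 x (D(2) + D(1)) = 2 x (1 + 0)

Final answer: D(3) = 2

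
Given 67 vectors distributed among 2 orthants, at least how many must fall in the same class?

By pigeonhole with 67 objects and 2 categories: ceiling(67/2).

Final answer: 34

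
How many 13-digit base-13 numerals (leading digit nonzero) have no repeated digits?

The leading digit has 12 choices (anything but zero); the next has 12 (anything but the first), then 11, and so on, one fewer each time.
Total: 12 x 12 x 11 x 10 x 9 x 8 x 7 x 6 x 5 x 4 x 3 x 2 x 1.

Final answer: 5748019200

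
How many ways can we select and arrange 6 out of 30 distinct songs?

P(30,6) = 30!/(30-6)! = 30!/24!.

Final answer: P(30,6) = 427518000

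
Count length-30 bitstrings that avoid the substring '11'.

Let a(n) count valid strings. If the last bit is 0 the prefix is any valid string of length n-1; if it is 1 the string must end in 01 with a valid prefix of length n-2. So a(n) = a(n-1) + a(n-2), a(1)=2, a(2)=3.
Building up term by term: a(1)=2, a(2)=3, a(3)=5, a(4)=8, a(5)=13, a(6)=21, a(7)=34, a(8)=55, a(9)=89, a(10)=144, a(11)=233, a(12)=377, a(13)=610, a(14)=987, a(15)=1597, a(16)=2584, a(17)=4181, a(18)=6765, a(19)=10946, a(20)=17711, a(21)=28657, a(22)=46368, a(23)=75025, a(24)=121393, a(25)=196418, a(26)=317811, a(27)=514229, a(28)=832040, a(29)=1346269, a(30)=2178309.

Final answer: 2178309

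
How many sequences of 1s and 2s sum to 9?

Let f(n) be the number of climbs. Removing the last move (1 or 2 steps) gives f(n) = f(n-1) + f(n-2); base cases f(1)=1, f(2)=2.
Computing successive values: f(1)=1, f(2)=2, f(3)=3, f(4)=5, f(5)=8, f(6)=13, f(7)=21, f(8)=34, f(9)=55.

Final answer: 55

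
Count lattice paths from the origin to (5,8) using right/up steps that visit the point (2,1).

Paths (0,0)->(2,1): C(3,1) = 3.
Paths (2,1)->(5,8): C(10,7) = 120.
By multiplication principle: 3 x 120.

Final answer: 360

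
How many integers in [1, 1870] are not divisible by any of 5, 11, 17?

|div by 5|=374, |div by 11|=170, |div by 17|=110.
|div by 5&11|=34, |div by 5&17|=22, |div by 11&17|=10, |div by all|=2.
By inclusion-exclusion, divisible by at least one: 374+170+110-34-22-10+2 = 590.
Not divisible by any: 1870 - 590.

Final answer: 1280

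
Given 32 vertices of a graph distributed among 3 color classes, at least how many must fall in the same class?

By pigeonhole with 32 objects and 3 categories: ceiling(32/3).

Final answer: 11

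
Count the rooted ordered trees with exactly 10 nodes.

The structures are counted by the Catalan number C_n. Here n = 10 - 1 = 9.
C_n = C(2n,n)/(n+1), so C_{9} = C(18,9)/10 = 48620/10.

Final answer: C_{9} = 4862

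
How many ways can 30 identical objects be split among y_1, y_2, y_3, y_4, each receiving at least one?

Substitute y'_i = y_i - 1 (so y'_i >= 0). Then sum y'_i = 30 - 4 = 26.
Stars and bars: C(26+4-1, 4-1) = C(29,3).

Final answer: C(29,3) = 3654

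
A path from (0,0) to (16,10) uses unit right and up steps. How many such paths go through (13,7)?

Paths (0,0)->(13,7): C(20,7) = 77520.
Paths (13,7)->(16,10): C(6,3) = 20.
By multiplication principle: 77520 x 20.

Final answer: 1550400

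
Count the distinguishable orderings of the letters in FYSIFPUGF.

Letters (F:3, G:1, I:1, P:1, S:1, U:1, Y:1). Total letters: 9.
Permutations = 9!/(3!).

Final answer: 60480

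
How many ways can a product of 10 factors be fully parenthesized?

This is counted by the nth Catalan number C_n. Here n = 10 - 1 = 9.
C_n = (2n)!/(n!(n+1)!), so C_{9} = 18!/(9! x 10!) = C(18,9)/10 = 48620/10.

Final answer: C_{9} = 4862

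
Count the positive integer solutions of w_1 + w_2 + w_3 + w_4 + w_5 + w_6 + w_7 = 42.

Substitute w'_i = w_i - 1 (so w'_i >= 0). Then sum w'_i = 42 - 7 = 35.
Stars and bars: C(35+7-1, 7-1) = C(41,6).

Final answer: C(41,6) = 4496388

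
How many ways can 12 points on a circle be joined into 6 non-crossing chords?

This is a standard Catalan-number count: the answer is C_n. Here n = 12/2 = 6.
C_n = C(2n,n) - C(2n,n+1), so C_{6} = C(12,6) - C(12,7) = 924 - 792.

Final answer: C_{6} = 132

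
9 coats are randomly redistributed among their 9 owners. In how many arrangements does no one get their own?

Use the recurrence D(n) = (n-1)(D(n-1) + D(n-2)) with D(0)=1, D(1)=0.
D(2) = 1 x (0 + 1) = 1
D(3) = 2 x (1 + 0) = 2
D(4) = 3 x (2 + 1) = 9
D(5) = 4 x (9 + 2) = 44
D(6) = 5 x (44 + 9) = 265
D(7) = 6 x (265 + 44) = 1854
D(8) = 7 x (1854 + 265) = 14833
D(9) = 8 x (D(8) + D(7)) = 8 x (14833 + 1854)

Final answer: D(9) = 133496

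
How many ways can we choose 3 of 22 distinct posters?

C(22,3) = 22!/(3! x 19!).

Final answer: \binom{22}{3} = 1540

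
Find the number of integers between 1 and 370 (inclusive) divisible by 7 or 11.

Multiples of 7: 52. Multiples of 11: 33. Of both (lcm=77): 4.
By inclusion-exclusion: 52 + 33 - 4.

Final answer: 81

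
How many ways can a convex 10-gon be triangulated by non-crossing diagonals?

This is a standard Catalan-number count: the answer is C_n. Here n = 10 - 2 = 8.
C_n = (2n)!/(n!(n+1)!), so C_{8} = 16!/(8! x 9!) = C(16,8)/9 = 12870/9.

Final answer: C_{8} = 1430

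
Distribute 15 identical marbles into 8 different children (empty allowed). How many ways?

Stars and bars: C(n+k-1, k-1) = C(22,7).

Final answer: C(22,7) = 170544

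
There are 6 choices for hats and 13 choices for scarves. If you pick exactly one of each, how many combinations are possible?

By the multiplication principle: 6 x 13.

Final answer: 78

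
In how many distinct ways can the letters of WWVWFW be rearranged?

Letters (F:1, V:1, W:4). Total letters: 6.
Permutations = 6!/(4!).

Final answer: 30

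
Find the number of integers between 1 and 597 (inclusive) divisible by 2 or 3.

Multiples of 2: 298. Multiples of 3: 199. Of both (lcm=6): 99.
By inclusion-exclusion: 298 + 199 - 99.

Final answer: 398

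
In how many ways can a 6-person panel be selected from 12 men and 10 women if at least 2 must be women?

Sum over valid woman counts:
C(10,2)C(12,4) = 22275
C(10,3)C(12,3) = 26400
C(10,4)C(12,2) = 13860
C(10,5)C(12,1) = 3024
C(10,6)C(12,0) = 210
Total: 22275 + 26400 + 13860 + 3024 + 210.

Final answer: 65769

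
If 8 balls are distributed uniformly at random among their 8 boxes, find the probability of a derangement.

D(n) = (n-1)(D(n-1) + D(n-2)), D(0)=1, D(1)=0.
Building up: D(2)=1, D(3)=2, D(4)=9, D(5)=44, D(6)=265, D(7)=1854, D(8)=14833.
Total arrangements: 8! = 40320.
Probability = D(8)/8! = 2119/5760.

Final answer: D(8)/8! = 14833/40320 = 0.367882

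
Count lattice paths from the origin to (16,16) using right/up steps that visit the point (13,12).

Paths (0,0)->(13,12): C(25,12) = 5200300.
Paths (13,12)->(16,16): C(7,4) = 35.
By multiplication principle: 5200300 x 35.

Final answer: 182010500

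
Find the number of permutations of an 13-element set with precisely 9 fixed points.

Choose which 9 elements are fixed: C(13,9) = 715.
Derange the remaining 4 using D(j) = (j-1)(D(j-1) + D(j-2)), D(0)=1, D(1)=0: D(2)=1, D(3)=2, D(4)=9.
Total: 715 x 9.

Final answer: C(13,9) D(4) = 6435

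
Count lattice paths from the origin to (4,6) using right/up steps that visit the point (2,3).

Paths (0,0)->(2,3): C(5,3) = 10.
Paths (2,3)->(4,6): C(5,3) = 10.
By multiplication principle: 10 x 10.

Final answer: 100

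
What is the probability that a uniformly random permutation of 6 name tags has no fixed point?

D(n) = (n-1)(D(n-1) + D(n-2)), D(0)=1, D(1)=0.
Building up: D(2)=1, D(3)=2, D(4)=9, D(5)=44, D(6)=265.
Total arrangements: 6! = 720.
Probability = D(6)/6! = 53/144.

Final answer: D(6)/6! = 265/720 = 0.368056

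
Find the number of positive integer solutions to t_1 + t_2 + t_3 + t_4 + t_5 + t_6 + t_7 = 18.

Substitute t'_i = t_i - 1 (so t'_i >= 0). Then sum t'_i = 18 - 7 = 11.
Stars and bars: C(11+7-1, 7-1) = C(17,6).

Final answer: C(17,6) = 12376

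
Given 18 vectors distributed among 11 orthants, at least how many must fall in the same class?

By pigeonhole with 18 objects and 11 categories: ceiling(18/11).

Final answer: 2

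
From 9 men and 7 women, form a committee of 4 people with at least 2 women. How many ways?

Sum over valid woman counts:
C(7,2)C(9,2) = 756
C(7,3)C(9,1) = 315
C(7,4)C(9,0) = 35
Total: 756 + 315 + 35.

Final answer: 1106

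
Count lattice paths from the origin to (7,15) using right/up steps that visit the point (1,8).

Paths (0,0)->(1,8): C(9,8) = 9.
Paths (1,8)->(7,15): C(13,7) = 1716.
By multiplication principle: 9 x 1716.

Final answer: 15444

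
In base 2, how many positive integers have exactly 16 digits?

Leading digit: 1 options (nonzero). Other 15 digit(s): 2 options each.
Total: 1 x 2^15.

Final answer: 32768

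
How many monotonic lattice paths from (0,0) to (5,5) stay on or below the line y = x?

Total monotonic paths to (5,5): C(10,5) = 252.
Paths that cross above y=x (reflection bijection): C(10,6) = 210.
Valid Dyck paths: 252 - 210.
(This is the Catalan number C_{5}.)

Final answer: C_{5} = 42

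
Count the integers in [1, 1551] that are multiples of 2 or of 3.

Multiples of 2: 775. Multiples of 3: 517. Of both (lcm=6): 258.
By inclusion-exclusion: 775 + 517 - 258.

Final answer: 1034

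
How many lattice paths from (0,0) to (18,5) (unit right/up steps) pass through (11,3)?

Paths (0,0)->(11,3): C(14,3) = 364.
Paths (11,3)->(18,5): C(9,2) = 36.
By multiplication principle: 364 x 36.

Final answer: 13104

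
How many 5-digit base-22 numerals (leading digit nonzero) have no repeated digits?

First digit: 21 (nonzero). Second: 21 (not first). Third: 20, etc.
Total: 21 x 21 x 20 x 19 x 18.

Final answer: 3016440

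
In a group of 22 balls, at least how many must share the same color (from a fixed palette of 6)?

There are 6 possible values for color (from a fixed palette of 6). With 22 balls and 6 categories, by pigeonhole: ceiling(22/6).

Final answer: 4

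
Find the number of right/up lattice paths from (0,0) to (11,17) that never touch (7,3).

Total paths to (11,17): C(28,17) = 21474180.
Paths through (7,3): C(10,3) x C(18,14) = 367200.
Avoiding (7,3): 21474180 - 367200.

Final answer: 21106980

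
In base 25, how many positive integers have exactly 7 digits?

In base 25, the leading digit has 24 choices (1..24); each of the remaining 6 digits has 25 choices.
Total: 24 x 25^6.

Final answer: 5859375000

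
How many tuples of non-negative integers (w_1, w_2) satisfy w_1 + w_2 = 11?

Stars and bars with 11 stars and 1 bars:
C(11+2-1, 2-1) = C(12,1).

Final answer: C(12,1) = 12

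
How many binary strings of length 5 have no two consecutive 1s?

A valid string ends in 0 (append to any length-(n-1) valid string) or in 01 (append to any length-(n-2) valid string), so a(n) = a(n-1) + a(n-2) with a(1)=2, a(2)=3.
Computing successive values: a(1)=2, a(2)=3, a(3)=5, a(4)=8, a(5)=13.

Final answer: 13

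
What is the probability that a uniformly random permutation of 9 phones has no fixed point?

D(n) = (n-1)(D(n-1) + D(n-2)), D(0)=1, D(1)=0.
Building up: D(2)=1, D(3)=2, D(4)=9, D(5)=44, D(6)=265, D(7)=1854, D(8)=14833, D(9)=133496.
Total arrangements: 9! = 362880.
Probability = D(9)/9! = 16687/45360.

Final answer: D(9)/9! = 133496/362880 = 0.367879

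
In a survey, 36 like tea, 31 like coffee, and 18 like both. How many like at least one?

|A union B| = |A| + |B| - |A intersect B| = 36 + 31 - 18.

Final answer: 49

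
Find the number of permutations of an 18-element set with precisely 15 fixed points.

Choose which 15 elements are fixed: C(18,15) = 816.
Derange the remaining 3 using D(j) = (j-1)(D(j-1) + D(j-2)), D(0)=1, D(1)=0: D(2)=1, D(3)=2.
Total: 816 x 2.

Final answer: C(18,15) D(3) = 1632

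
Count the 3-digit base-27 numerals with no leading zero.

These are the integers in [27^2, 27^3), so the count is 27^3 - 27^2 = 26 x 27^2.

Final answer: 18954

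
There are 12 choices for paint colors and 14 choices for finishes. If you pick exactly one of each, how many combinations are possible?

By the multiplication principle: 12 x 14.

Final answer: 168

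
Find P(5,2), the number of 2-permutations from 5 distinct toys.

P(5,2) = 5!/(5-2)! = 5!/3!.

Final answer: P(5,2) = 20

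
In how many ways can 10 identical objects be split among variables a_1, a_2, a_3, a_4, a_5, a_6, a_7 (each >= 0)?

Stars and bars with 10 stars and 6 bars:
C(10+7-1, 7-1) = C(16,6).

Final answer: C(16,6) = 8008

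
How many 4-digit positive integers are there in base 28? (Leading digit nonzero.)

Leading digit: 27 options (nonzero). Other 3 digit(s): 28 options each.
Total: 27 x 28^3.

Final answer: 592704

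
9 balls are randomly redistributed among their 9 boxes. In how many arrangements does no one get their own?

Use the recurrence D(n) = (n-1)(D(n-1) + D(n-2)) with D(0)=1, D(1)=0.
D(2) = 1 x (0 + 1) = 1
D(3) = 2 x (1 + 0) = 2
D(4) = 3 x (2 + 1) = 9
D(5) = 4 x (9 + 2) = 44
D(6) = 5 x (44 + 9) = 265
D(7) = 6 x (265 + 44) = 1854
D(8) = 7 x (1854 + 265) = 14833
D(9) = 8 x (D(8) + D(7)) = 8 x (14833 + 1854)

Final answer: D(9) = 133496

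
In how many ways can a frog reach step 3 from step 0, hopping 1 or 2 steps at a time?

Condition on the final move: it is a 1-step (f(n-1) ways to get there) or a 2-step (f(n-2) ways), so f(n) = f(n-1) + f(n-2), with f(1)=1, f(2)=2.
Iterating the recurrence: f(1)=1, f(2)=2, f(3)=3.

Final answer: 3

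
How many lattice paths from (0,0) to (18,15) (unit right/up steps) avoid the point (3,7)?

Total paths to (18,15): C(33,15) = 1037158320.
Paths through (3,7): C(10,7) x C(23,8) = 58837680.
Avoiding (3,7): 1037158320 - 58837680.

Final answer: 978320640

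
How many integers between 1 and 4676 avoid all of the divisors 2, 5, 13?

|div by 2|=2338, |div by 5|=935, |div by 13|=359.
|div by 2&5|=467, |div by 2&13|=179, |div by 5&13|=71, |div by all|=35.
By inclusion-exclusion, divisible by at least one: 2338+935+359-467-179-71+35 = 2950.
Not divisible by any: 4676 - 2950.

Final answer: 1726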